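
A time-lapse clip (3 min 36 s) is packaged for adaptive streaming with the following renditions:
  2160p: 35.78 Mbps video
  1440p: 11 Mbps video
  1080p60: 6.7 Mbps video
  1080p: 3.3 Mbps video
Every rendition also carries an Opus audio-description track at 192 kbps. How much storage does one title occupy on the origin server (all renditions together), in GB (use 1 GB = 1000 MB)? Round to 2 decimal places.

3 min 36 s = 216 s
Audio: 192 kbps = 0.192 Mbps.
Sum of rendition bitrates: (35.78+0.192) + (11+0.192) + (6.7+0.192) + (3.3+0.192) = 57.548 Mbps.
× 216 s = 12,430 Mb = 1,554 MB = 1.554 GB.

1.55 GB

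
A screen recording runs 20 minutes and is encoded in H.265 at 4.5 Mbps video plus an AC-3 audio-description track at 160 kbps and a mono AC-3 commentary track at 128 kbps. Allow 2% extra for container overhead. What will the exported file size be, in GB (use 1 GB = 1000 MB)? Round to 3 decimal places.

0.733 GB

20 min = 1200 s
Audio total: 160 + 128 = 288 kbps = 0.288 Mbps.
Total bitrate: 4.5 + 0.288 = 4.788 Mbps.
Stream data: 4.788 Mbps × 1200 s = 5745.6 Mb.
With 2% container overhead: ×1.02.
5,861 Mb ÷ 8 = 732.6 MB → 0.7326 GB.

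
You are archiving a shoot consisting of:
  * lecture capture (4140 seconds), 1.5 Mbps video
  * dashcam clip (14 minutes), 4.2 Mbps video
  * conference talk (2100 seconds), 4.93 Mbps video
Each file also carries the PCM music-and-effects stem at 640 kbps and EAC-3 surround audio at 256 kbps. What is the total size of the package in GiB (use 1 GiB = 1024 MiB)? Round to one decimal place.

Audio total: 640 + 256 = 896 kbps = 0.896 Mbps.
lecture capture: 2.396 Mbps × 4140 s = 9919.4 Mb
dashcam clip: 5.096 Mbps × 840 s = 4280.6 Mb
conference talk: 5.826 Mbps × 2100 s = 12234.6 Mb
Total: 26434.7 Mb = 3304.3 MB.
= 3.077 GiB.

3.1 GiB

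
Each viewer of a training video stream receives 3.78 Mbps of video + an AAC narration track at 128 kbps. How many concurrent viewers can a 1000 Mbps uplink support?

255

Audio: 128 kbps = 0.128 Mbps.
Per-viewer media rate: 3.908 Mbps.
1000 Mbps = 1,000 Mbps; 1,000 / 3.908 = 255.89 → 255 viewers.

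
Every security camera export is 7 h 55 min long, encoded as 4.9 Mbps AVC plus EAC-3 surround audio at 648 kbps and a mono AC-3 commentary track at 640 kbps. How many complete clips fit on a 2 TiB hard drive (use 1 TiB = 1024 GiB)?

99

7 h 55 min = 475 min = 28500 s
Audio total: 648 + 640 = 1288 kbps = 1.288 Mbps.
Total bitrate: 6.188 Mbps.
Per item: 6.188 Mbps × 28500 s = 176,358 Mb = 22,045 MB.
Capacity: 2 TiB = 17,592,186 Mb; 99.75 items → 99 complete.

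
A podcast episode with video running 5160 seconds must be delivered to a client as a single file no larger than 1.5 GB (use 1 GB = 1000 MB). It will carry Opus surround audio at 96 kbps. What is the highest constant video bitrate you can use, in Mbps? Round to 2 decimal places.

Budget: 1.5 GB = 12000.0 Mb.
Total bitrate budget: 12000.0 Mb / 5160 s = 2.326 Mbps.
Audio: 96 kbps = 0.096 Mbps.
Video: 2.326 − 0.096 = 2.230 Mbps.

2.23 Mbps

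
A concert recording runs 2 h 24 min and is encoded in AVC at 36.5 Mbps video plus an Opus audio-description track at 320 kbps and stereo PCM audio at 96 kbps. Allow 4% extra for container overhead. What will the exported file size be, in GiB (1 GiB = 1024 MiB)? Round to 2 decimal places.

38.62 GiB

2 h 24 min = 144 min = 8640 s
Audio total: 320 + 96 = 416 kbps = 0.416 Mbps.
Total bitrate: 36.5 + 0.416 = 36.916 Mbps.
Stream data: 36.916 Mbps × 8640 s = 318954.2 Mb.
With 4% container overhead: ×1.04.
331,712 Mb = 41,464,051,200 bytes ÷ 1,073,741,824 = 38.62 GiB.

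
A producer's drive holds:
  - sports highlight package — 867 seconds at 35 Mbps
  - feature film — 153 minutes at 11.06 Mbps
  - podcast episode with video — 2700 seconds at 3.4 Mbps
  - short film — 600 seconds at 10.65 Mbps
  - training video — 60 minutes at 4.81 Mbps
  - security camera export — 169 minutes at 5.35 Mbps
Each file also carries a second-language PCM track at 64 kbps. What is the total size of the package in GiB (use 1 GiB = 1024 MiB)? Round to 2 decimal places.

Audio: 64 kbps = 0.064 Mbps.
sports highlight package: 35.064 Mbps × 867 s = 30400.5 Mb
feature film: 11.124 Mbps × 9180 s = 102118.3 Mb
podcast episode with video: 3.464 Mbps × 2700 s = 9352.8 Mb
short film: 10.714 Mbps × 600 s = 6428.4 Mb
training video: 4.874 Mbps × 3600 s = 17546.4 Mb
security camera export: 5.414 Mbps × 10140 s = 54898.0 Mb
Total: 220744.4 Mb = 27593.0 MB.
= 25.70 GiB.

25.70 GiB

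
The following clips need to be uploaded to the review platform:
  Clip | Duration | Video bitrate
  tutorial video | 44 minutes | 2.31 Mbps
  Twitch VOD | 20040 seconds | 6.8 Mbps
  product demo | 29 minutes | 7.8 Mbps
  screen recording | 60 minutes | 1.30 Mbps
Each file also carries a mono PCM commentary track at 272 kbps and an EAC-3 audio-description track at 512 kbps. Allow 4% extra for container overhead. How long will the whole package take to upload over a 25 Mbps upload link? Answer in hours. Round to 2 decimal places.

Audio total: 272 + 512 = 784 kbps = 0.784 Mbps.
tutorial video: 3.094 Mbps × 2640 s × 1.04 = 8494.9 Mb
Twitch VOD: 7.584 Mbps × 20040 s × 1.04 = 158062.7 Mb
product demo: 8.584 Mbps × 1740 s × 1.04 = 15533.6 Mb
screen recording: 2.084 Mbps × 3600 s × 1.04 = 7802.5 Mb
Total: 189893.7 Mb = 23736.7 MB.
At 25 Mbps: 189893.7 / 25 = 7596 s ≈ 2.11 hours.

2.11 hours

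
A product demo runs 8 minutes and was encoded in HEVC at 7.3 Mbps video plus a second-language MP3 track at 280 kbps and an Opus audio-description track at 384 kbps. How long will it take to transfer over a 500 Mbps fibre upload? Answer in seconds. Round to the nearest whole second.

8 seconds

8 min = 480 s
Audio total: 280 + 384 = 664 kbps = 0.664 Mbps.
Total bitrate: 7.964 Mbps.
File: 7.964 Mbps × 480 s = 3822.7 Mb.
At 500 Mbps: 3822.7 / 500 = 7.6 s ≈ 7.65 seconds.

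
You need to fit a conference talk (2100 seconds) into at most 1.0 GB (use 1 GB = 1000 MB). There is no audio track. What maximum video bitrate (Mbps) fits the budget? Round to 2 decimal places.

3.81 Mbps

Budget: 1.0 GB = 8000.0 Mb.
Total bitrate budget: 8000.0 Mb / 2100 s = 3.810 Mbps.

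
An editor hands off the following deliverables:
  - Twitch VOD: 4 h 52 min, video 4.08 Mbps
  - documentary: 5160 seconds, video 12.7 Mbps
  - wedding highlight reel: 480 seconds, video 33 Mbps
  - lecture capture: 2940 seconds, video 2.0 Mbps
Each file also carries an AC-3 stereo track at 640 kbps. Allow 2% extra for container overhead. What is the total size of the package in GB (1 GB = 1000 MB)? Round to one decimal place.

Audio: 640 kbps = 0.640 Mbps.
Twitch VOD: 4.720 Mbps × 17520 s × 1.02 = 84348.3 Mb
documentary: 13.340 Mbps × 5160 s × 1.02 = 70211.1 Mb
wedding highlight reel: 33.640 Mbps × 480 s × 1.02 = 16470.1 Mb
lecture capture: 2.640 Mbps × 2940 s × 1.02 = 7916.8 Mb
Total: 178946.4 Mb = 22368.3 MB.
= 22.37 GB.

22.4 GB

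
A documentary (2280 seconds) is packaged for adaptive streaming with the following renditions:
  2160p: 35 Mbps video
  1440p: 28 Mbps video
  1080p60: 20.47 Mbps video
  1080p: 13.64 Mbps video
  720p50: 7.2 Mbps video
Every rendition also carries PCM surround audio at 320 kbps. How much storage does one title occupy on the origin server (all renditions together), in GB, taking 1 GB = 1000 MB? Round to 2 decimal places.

Audio: 320 kbps = 0.320 Mbps.
Sum of rendition bitrates: (35+0.320) + (28+0.320) + (20.47+0.320) + (13.64+0.320) + (7.2+0.320) = 105.910 Mbps.
× 2280 s = 241,475 Mb = 30,184 MB = 30.18 GB.

30.18 GB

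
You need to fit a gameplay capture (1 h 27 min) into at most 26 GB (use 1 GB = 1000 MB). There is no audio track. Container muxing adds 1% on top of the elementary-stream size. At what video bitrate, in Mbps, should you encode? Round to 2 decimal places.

Budget: 26 GB = 208000.0 Mb.
Stream payload after overhead: 208000.0 / 1.01 = 205940.6 Mb.
1 h 27 min = 87 min = 5220 s
Total bitrate budget: 205940.6 Mb / 5220 s = 39.452 Mbps.

39.45 Mbps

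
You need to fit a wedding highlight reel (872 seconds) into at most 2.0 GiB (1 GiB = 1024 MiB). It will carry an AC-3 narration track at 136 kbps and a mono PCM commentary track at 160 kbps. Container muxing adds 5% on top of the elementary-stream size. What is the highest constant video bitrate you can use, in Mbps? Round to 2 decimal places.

18.47 Mbps

Budget: 2.0 GiB = 17179.9 Mb.
Stream payload after overhead: 17179.9 / 1.05 = 16361.8 Mb.
Total bitrate budget: 16361.8 Mb / 872 s = 18.764 Mbps.
Audio total: 136 + 160 = 296 kbps = 0.296 Mbps.
Video: 18.764 − 0.296 = 18.468 Mbps.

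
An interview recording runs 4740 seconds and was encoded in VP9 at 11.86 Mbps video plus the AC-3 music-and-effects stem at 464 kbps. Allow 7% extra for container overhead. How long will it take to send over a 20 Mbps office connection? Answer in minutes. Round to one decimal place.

Audio: 464 kbps = 0.464 Mbps.
Total bitrate: 12.324 Mbps.
File: 12.324 Mbps × 4740 s = 58415.8 Mb.
With 7% container overhead: ×1.07. → 62504.9 Mb.
At 20 Mbps: 62504.9 / 20 = 3125.2 s ≈ 52.1 minutes.

52.1 minutes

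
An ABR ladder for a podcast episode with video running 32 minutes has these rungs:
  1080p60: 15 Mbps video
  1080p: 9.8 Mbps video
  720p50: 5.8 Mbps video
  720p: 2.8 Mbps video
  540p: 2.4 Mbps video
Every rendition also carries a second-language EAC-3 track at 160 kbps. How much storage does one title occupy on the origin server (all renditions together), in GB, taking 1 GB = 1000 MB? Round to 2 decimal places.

32 min = 1920 s
Audio: 160 kbps = 0.160 Mbps.
Sum of rendition bitrates: (15+0.160) + (9.8+0.160) + (5.8+0.160) + (2.8+0.160) + (2.4+0.160) = 36.600 Mbps.
× 1920 s = 70,272 Mb = 8,784 MB = 8.784 GB.

8.78 GB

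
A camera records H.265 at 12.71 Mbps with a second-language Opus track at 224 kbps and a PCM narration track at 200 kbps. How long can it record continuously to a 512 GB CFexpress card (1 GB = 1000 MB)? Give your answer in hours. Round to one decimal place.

86.6 hours

Audio total: 224 + 200 = 424 kbps = 0.424 Mbps.
Total bitrate: 12.71 + 0.424 = 13.134 Mbps.
Capacity: 512 GB = 4,096,000 Mb.
Recording time: 4,096,000 / 13.134 = 311,862 s ≈ 86.6 hours.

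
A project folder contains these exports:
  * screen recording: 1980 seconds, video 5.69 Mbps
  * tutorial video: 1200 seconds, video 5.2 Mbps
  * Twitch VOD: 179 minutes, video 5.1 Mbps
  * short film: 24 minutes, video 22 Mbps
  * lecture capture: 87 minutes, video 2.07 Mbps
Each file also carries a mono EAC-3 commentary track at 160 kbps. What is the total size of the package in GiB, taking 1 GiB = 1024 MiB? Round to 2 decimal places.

13.74 GiB

Audio: 160 kbps = 0.160 Mbps.
screen recording: 5.850 Mbps × 1980 s = 11583.0 Mb
tutorial video: 5.360 Mbps × 1200 s = 6432.0 Mb
Twitch VOD: 5.260 Mbps × 10740 s = 56492.4 Mb
short film: 22.160 Mbps × 1440 s = 31910.4 Mb
lecture capture: 2.230 Mbps × 5220 s = 11640.6 Mb
Total: 118058.4 Mb = 14757.3 MB.
= 13.74 GiB.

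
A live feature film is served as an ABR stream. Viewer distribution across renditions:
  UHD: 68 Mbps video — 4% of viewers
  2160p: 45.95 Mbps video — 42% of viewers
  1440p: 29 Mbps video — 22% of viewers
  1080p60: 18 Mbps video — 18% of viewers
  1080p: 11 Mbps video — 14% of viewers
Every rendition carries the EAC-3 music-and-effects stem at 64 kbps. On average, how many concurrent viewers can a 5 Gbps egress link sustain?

150

Audio: 64 kbps = 0.064 Mbps.
Average per-viewer bitrate: 0.04×68.064 + 0.42×46.014 + 0.22×29.064 + 0.18×18.064 + 0.14×11.064 = 33.243 Mbps.
5 Gbps = 5,000 Mbps; 5,000 / 33.243 = 150.41 → 150.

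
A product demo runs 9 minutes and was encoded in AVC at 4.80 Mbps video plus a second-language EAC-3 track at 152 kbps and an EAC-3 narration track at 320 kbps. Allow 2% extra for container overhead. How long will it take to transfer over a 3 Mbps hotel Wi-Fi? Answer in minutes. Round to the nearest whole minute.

16 minutes

9 min = 540 s
Audio total: 152 + 320 = 472 kbps = 0.472 Mbps.
Total bitrate: 5.272 Mbps.
File: 5.272 Mbps × 540 s = 2846.9 Mb.
With 2% container overhead: ×1.02. → 2903.8 Mb.
At 3 Mbps: 2903.8 / 3 = 967.9 s ≈ 16.1 minutes.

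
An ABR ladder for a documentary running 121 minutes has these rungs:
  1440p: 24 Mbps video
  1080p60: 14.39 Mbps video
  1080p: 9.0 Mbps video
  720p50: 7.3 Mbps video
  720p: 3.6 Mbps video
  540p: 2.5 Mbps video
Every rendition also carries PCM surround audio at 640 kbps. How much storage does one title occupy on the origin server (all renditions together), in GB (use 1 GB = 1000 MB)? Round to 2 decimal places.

58.65 GB

121 min = 7260 s
Audio: 640 kbps = 0.640 Mbps.
Sum of rendition bitrates: (24+0.640) + (14.39+0.640) + (9.0+0.640) + (7.3+0.640) + (3.6+0.640) + (2.5+0.640) = 64.630 Mbps.
× 7260 s = 469,214 Mb = 58,652 MB = 58.65 GB.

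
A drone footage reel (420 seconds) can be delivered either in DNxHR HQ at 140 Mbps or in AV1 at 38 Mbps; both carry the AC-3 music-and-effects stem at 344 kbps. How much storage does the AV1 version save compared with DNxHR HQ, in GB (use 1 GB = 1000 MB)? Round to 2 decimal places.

5.36 GB

Audio: 344 kbps = 0.344 Mbps.
DNxHR HQ: 140.344 Mbps × 420 s = 58944.5 Mb = 7.368 GB.
AV1: 38.344 Mbps × 420 s = 16104.5 Mb = 2.013 GB.
Saving: 7.368 − 2.013 = 5.355 GB.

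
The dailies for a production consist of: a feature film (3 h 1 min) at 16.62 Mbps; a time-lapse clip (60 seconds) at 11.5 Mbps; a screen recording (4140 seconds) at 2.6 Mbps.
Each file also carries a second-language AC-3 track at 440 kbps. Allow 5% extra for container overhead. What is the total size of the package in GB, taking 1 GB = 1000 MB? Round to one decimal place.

Audio: 440 kbps = 0.440 Mbps.
feature film: 17.060 Mbps × 10860 s × 1.05 = 194535.2 Mb
time-lapse clip: 11.940 Mbps × 60 s × 1.05 = 752.2 Mb
screen recording: 3.040 Mbps × 4140 s × 1.05 = 13214.9 Mb
Total: 208502.3 Mb = 26062.8 MB.
= 26.06 GB.

26.1 GB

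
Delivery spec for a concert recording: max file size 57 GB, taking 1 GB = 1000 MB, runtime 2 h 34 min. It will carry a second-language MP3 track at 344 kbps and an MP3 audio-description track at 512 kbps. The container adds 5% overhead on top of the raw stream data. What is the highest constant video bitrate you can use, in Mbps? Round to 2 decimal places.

Budget: 57 GB = 456000.0 Mb.
Stream payload after overhead: 456000.0 / 1.05 = 434285.7 Mb.
2 h 34 min = 154 min = 9240 s
Total bitrate budget: 434285.7 Mb / 9240 s = 47.001 Mbps.
Audio total: 344 + 512 = 856 kbps = 0.856 Mbps.
Video: 47.001 − 0.856 = 46.145 Mbps.

46.14 Mbps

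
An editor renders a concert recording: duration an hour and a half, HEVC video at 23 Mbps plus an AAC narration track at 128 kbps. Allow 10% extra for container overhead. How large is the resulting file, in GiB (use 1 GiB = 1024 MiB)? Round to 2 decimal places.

15.99 GiB

1.5 h = 5400 s
Audio: 128 kbps = 0.128 Mbps.
Total bitrate: 23 + 0.128 = 23.128 Mbps.
Stream data: 23.128 Mbps × 5400 s = 124891.2 Mb.
With 10% container overhead: ×1.10.
137,380 Mb = 17,172,540,000 bytes ÷ 1,073,741,824 = 15.99 GiB.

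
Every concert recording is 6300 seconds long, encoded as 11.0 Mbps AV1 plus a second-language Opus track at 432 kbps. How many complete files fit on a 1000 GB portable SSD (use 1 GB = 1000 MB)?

Audio: 432 kbps = 0.432 Mbps.
Total bitrate: 11.432 Mbps.
Per item: 11.432 Mbps × 6300 s = 72,022 Mb = 9,003 MB.
Capacity: 1000 GB = 8,000,000 Mb; 111.08 items → 111 complete.

111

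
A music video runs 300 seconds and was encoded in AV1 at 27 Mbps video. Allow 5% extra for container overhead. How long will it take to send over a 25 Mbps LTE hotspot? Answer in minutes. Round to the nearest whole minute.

File: 27.000 Mbps × 300 s = 8100.0 Mb.
With 5% container overhead: ×1.05. → 8505.0 Mb.
At 25 Mbps: 8505.0 / 25 = 340.2 s ≈ 5.67 minutes.

6 minutes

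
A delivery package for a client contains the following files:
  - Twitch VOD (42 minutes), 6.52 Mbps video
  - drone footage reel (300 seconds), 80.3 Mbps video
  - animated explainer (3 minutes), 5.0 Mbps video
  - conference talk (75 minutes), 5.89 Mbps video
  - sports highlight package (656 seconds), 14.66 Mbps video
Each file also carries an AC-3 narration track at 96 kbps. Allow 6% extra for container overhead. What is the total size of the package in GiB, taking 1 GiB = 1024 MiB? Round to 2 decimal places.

9.67 GiB

Audio: 96 kbps = 0.096 Mbps.
Twitch VOD: 6.616 Mbps × 2520 s × 1.06 = 17672.7 Mb
drone footage reel: 80.396 Mbps × 300 s × 1.06 = 25565.9 Mb
animated explainer: 5.096 Mbps × 180 s × 1.06 = 972.3 Mb
conference talk: 5.986 Mbps × 4500 s × 1.06 = 28553.2 Mb
sports highlight package: 14.756 Mbps × 656 s × 1.06 = 10260.7 Mb
Total: 83024.9 Mb = 10378.1 MB.
= 9.665 GiB.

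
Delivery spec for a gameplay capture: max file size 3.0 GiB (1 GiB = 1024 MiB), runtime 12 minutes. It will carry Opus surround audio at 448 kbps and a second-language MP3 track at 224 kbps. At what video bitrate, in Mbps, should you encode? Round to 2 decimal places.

Budget: 3.0 GiB = 25769.8 Mb.
12 min = 720 s
Total bitrate budget: 25769.8 Mb / 720 s = 35.791 Mbps.
Audio total: 448 + 224 = 672 kbps = 0.672 Mbps.
Video: 35.791 − 0.672 = 35.119 Mbps.

35.12 Mbps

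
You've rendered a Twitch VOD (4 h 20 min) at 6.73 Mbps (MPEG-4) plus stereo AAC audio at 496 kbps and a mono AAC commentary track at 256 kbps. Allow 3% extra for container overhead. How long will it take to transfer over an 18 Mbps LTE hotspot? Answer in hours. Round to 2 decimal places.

4 h 20 min = 260 min = 15600 s
Audio total: 496 + 256 = 752 kbps = 0.752 Mbps.
Total bitrate: 7.482 Mbps.
File: 7.482 Mbps × 15600 s = 116719.2 Mb.
With 3% container overhead: ×1.03. → 120220.8 Mb.
At 18 Mbps: 120220.8 / 18 = 6678.9 s ≈ 1.86 hours.

1.86 hours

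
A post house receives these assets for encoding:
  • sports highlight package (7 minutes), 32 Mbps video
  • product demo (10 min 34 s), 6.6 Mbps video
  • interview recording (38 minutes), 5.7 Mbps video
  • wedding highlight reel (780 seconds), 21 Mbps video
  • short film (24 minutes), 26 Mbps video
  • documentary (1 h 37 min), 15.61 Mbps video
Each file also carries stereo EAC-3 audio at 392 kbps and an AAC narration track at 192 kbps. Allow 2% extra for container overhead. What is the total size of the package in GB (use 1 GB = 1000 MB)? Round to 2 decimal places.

Audio total: 392 + 192 = 584 kbps = 0.584 Mbps.
sports highlight package: 32.584 Mbps × 420 s × 1.02 = 13959.0 Mb
product demo: 7.184 Mbps × 634 s × 1.02 = 4645.7 Mb
interview recording: 6.284 Mbps × 2280 s × 1.02 = 14614.1 Mb
wedding highlight reel: 21.584 Mbps × 780 s × 1.02 = 17172.2 Mb
short film: 26.584 Mbps × 1440 s × 1.02 = 39046.6 Mb
documentary: 16.194 Mbps × 5820 s × 1.02 = 96134.1 Mb
Total: 185571.7 Mb = 23196.5 MB.
= 23.20 GB.

23.20 GB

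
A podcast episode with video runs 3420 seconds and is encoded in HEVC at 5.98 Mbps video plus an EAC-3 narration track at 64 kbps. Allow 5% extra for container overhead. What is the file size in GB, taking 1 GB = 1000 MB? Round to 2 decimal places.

2.71 GB

Audio: 64 kbps = 0.064 Mbps.
Total bitrate: 5.98 + 0.064 = 6.044 Mbps.
Stream data: 6.044 Mbps × 3420 s = 20670.5 Mb.
With 5% container overhead: ×1.05.
21,704 Mb ÷ 8 = 2,713 MB → 2.713 GB.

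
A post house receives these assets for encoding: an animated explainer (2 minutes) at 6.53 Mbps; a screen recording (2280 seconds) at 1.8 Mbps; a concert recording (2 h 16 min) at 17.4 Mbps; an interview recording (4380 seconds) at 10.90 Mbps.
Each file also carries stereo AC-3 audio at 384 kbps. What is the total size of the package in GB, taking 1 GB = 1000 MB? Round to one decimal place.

Audio: 384 kbps = 0.384 Mbps.
animated explainer: 6.914 Mbps × 120 s = 829.7 Mb
screen recording: 2.184 Mbps × 2280 s = 4979.5 Mb
concert recording: 17.784 Mbps × 8160 s = 145117.4 Mb
interview recording: 11.284 Mbps × 4380 s = 49423.9 Mb
Total: 200350.6 Mb = 25043.8 MB.
= 25.04 GB.

25.0 GB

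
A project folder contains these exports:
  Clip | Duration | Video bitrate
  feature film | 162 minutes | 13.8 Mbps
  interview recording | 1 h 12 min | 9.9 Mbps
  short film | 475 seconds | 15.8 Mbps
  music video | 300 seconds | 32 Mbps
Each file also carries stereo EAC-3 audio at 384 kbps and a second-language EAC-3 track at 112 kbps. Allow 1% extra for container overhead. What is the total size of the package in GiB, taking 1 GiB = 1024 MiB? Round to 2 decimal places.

23.68 GiB

Audio total: 384 + 112 = 496 kbps = 0.496 Mbps.
feature film: 14.296 Mbps × 9720 s × 1.01 = 140346.7 Mb
interview recording: 10.396 Mbps × 4320 s × 1.01 = 45359.8 Mb
short film: 16.296 Mbps × 475 s × 1.01 = 7818.0 Mb
music video: 32.496 Mbps × 300 s × 1.01 = 9846.3 Mb
Total: 203370.8 Mb = 25421.4 MB.
= 23.68 GiB.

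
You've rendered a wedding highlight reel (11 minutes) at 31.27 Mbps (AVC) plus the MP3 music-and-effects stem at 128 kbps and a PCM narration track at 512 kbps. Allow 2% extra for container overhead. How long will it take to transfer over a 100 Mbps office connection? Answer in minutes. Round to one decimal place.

3.6 minutes

11 min = 660 s
Audio total: 128 + 512 = 640 kbps = 0.640 Mbps.
Total bitrate: 31.910 Mbps.
File: 31.910 Mbps × 660 s = 21060.6 Mb.
With 2% container overhead: ×1.02. → 21481.8 Mb.
At 100 Mbps: 21481.8 / 100 = 214.8 s ≈ 3.58 minutes.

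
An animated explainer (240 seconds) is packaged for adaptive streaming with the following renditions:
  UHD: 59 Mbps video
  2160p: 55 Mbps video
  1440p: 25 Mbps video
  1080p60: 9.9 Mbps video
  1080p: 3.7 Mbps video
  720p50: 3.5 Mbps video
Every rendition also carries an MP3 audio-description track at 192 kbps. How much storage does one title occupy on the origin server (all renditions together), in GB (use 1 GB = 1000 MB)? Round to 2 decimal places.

4.72 GB

Audio: 192 kbps = 0.192 Mbps.
Sum of rendition bitrates: (59+0.192) + (55+0.192) + (25+0.192) + (9.9+0.192) + (3.7+0.192) + (3.5+0.192) = 157.252 Mbps.
× 240 s = 37,740 Mb = 4,718 MB = 4.718 GB.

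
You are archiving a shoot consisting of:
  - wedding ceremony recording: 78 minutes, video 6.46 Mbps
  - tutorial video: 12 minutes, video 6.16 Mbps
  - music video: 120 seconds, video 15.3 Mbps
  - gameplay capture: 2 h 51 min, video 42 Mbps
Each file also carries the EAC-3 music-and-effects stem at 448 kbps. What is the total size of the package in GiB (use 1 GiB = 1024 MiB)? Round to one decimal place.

55.2 GiB

Audio: 448 kbps = 0.448 Mbps.
wedding ceremony recording: 6.908 Mbps × 4680 s = 32329.4 Mb
tutorial video: 6.608 Mbps × 720 s = 4757.8 Mb
music video: 15.748 Mbps × 120 s = 1889.8 Mb
gameplay capture: 42.448 Mbps × 10260 s = 435516.5 Mb
Total: 474493.4 Mb = 59311.7 MB.
= 55.24 GiB.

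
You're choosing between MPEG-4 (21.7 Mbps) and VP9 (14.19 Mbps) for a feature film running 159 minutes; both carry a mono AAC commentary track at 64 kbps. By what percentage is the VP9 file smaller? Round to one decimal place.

34.5%

159 min = 9540 s
Audio: 64 kbps = 0.064 Mbps.
MPEG-4: 21.764 Mbps × 9540 s = 207628.6 Mb = 25.954 GB.
VP9: 14.254 Mbps × 9540 s = 135983.2 Mb = 16.998 GB.
Reduction: (1 − 16.998/25.954) × 100 = 34.51%.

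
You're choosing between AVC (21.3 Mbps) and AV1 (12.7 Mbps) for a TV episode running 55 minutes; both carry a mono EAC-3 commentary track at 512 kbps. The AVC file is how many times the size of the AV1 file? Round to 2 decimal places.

1.65

55 min = 3300 s
Audio: 512 kbps = 0.512 Mbps.
AVC: 21.812 Mbps × 3300 s = 71979.6 Mb = 8.380 GiB.
AV1: 13.212 Mbps × 3300 s = 43599.6 Mb = 5.076 GiB.
Ratio: 8.380 / 5.076 = 1.651.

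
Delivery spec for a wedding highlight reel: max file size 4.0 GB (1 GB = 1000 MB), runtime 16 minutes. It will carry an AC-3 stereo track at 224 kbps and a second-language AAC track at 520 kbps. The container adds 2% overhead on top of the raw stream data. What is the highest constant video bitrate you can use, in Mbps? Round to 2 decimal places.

Budget: 4.0 GB = 32000.0 Mb.
Stream payload after overhead: 32000.0 / 1.02 = 31372.5 Mb.
16 min = 960 s
Total bitrate budget: 31372.5 Mb / 960 s = 32.680 Mbps.
Audio total: 224 + 520 = 744 kbps = 0.744 Mbps.
Video: 32.680 − 0.744 = 31.936 Mbps.

31.94 Mbps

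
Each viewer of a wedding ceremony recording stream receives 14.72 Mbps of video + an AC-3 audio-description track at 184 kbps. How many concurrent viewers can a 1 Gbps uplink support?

67

Audio: 184 kbps = 0.184 Mbps.
Per-viewer media rate: 14.904 Mbps.
1 Gbps = 1,000 Mbps; 1,000 / 14.904 = 67.10 → 67 viewers.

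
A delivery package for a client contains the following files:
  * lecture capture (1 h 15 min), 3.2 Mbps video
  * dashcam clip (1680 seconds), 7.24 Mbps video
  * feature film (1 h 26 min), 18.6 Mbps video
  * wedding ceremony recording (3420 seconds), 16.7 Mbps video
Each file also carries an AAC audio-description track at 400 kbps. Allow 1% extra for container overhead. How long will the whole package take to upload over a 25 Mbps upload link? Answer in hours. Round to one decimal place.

2.1 hours

Audio: 400 kbps = 0.400 Mbps.
lecture capture: 3.600 Mbps × 4500 s × 1.01 = 16362.0 Mb
dashcam clip: 7.640 Mbps × 1680 s × 1.01 = 12963.6 Mb
feature film: 19.000 Mbps × 5160 s × 1.01 = 99020.4 Mb
wedding ceremony recording: 17.100 Mbps × 3420 s × 1.01 = 59066.8 Mb
Total: 187412.8 Mb = 23426.6 MB.
At 25 Mbps: 187412.8 / 25 = 7497 s ≈ 2.08 hours.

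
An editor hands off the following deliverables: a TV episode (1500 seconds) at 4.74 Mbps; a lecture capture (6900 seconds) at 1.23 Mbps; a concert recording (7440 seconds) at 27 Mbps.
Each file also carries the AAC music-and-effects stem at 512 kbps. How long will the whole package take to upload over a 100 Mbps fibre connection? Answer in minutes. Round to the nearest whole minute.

37 minutes

Audio: 512 kbps = 0.512 Mbps.
TV episode: 5.252 Mbps × 1500 s = 7878.0 Mb
lecture capture: 1.742 Mbps × 6900 s = 12019.8 Mb
concert recording: 27.512 Mbps × 7440 s = 204689.3 Mb
Total: 224587.1 Mb = 28073.4 MB.
At 100 Mbps: 224587.1 / 100 = 2246 s ≈ 37.4 minutes.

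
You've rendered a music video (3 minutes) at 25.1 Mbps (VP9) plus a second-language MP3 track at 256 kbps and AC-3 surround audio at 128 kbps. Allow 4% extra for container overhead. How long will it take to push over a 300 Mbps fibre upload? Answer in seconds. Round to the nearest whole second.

16 seconds

3 min = 180 s
Audio total: 256 + 128 = 384 kbps = 0.384 Mbps.
Total bitrate: 25.484 Mbps.
File: 25.484 Mbps × 180 s = 4587.1 Mb.
With 4% container overhead: ×1.04. → 4770.6 Mb.
At 300 Mbps: 4770.6 / 300 = 15.9 s ≈ 15.9 seconds.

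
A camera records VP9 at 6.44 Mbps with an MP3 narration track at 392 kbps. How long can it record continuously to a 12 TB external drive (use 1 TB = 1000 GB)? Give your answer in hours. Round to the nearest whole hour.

3903 hours

Audio: 392 kbps = 0.392 Mbps.
Total bitrate: 6.44 + 0.392 = 6.832 Mbps.
Capacity: 12 TB = 96,000,000 Mb.
Recording time: 96,000,000 / 6.832 = 14,051,522 s ≈ 3,903 hours.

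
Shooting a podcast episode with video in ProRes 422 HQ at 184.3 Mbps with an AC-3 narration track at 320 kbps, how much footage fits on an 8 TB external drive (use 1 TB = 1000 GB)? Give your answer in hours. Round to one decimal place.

Audio: 320 kbps = 0.320 Mbps.
Total bitrate: 184.3 + 0.320 = 184.620 Mbps.
Capacity: 8 TB = 64,000,000 Mb.
Recording time: 64,000,000 / 184.620 = 346,658 s ≈ 96.3 hours.

96.3 hours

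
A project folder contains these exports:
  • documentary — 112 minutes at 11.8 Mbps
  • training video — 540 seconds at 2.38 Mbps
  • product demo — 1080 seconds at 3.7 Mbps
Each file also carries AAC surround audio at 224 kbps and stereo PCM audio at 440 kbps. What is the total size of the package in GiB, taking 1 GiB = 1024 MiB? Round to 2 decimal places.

10.49 GiB

Audio total: 224 + 440 = 664 kbps = 0.664 Mbps.
documentary: 12.464 Mbps × 6720 s = 83758.1 Mb
training video: 3.044 Mbps × 540 s = 1643.8 Mb
product demo: 4.364 Mbps × 1080 s = 4713.1 Mb
Total: 90115.0 Mb = 11264.4 MB.
= 10.49 GiB.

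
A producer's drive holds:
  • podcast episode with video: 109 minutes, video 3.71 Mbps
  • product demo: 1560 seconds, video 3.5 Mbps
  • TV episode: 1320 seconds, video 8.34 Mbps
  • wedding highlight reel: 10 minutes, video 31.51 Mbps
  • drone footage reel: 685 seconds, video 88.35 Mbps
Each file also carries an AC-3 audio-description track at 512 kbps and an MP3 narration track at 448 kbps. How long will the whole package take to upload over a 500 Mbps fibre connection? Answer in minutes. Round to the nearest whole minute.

Audio total: 512 + 448 = 960 kbps = 0.960 Mbps.
podcast episode with video: 4.670 Mbps × 6540 s = 30541.8 Mb
product demo: 4.460 Mbps × 1560 s = 6957.6 Mb
TV episode: 9.300 Mbps × 1320 s = 12276.0 Mb
wedding highlight reel: 32.470 Mbps × 600 s = 19482.0 Mb
drone footage reel: 89.310 Mbps × 685 s = 61177.3 Mb
Total: 130434.8 Mb = 16304.3 MB.
At 500 Mbps: 130434.8 / 500 = 261 s ≈ 4.35 minutes.

4 minutes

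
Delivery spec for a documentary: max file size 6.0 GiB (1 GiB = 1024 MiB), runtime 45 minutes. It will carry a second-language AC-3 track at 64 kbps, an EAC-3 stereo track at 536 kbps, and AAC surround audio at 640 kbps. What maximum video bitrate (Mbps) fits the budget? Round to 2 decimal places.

17.85 Mbps

Budget: 6.0 GiB = 51539.6 Mb.
45 min = 2700 s
Total bitrate budget: 51539.6 Mb / 2700 s = 19.089 Mbps.
Audio total: 64 + 536 + 640 = 1240 kbps = 1.240 Mbps.
Video: 19.089 − 1.240 = 17.849 Mbps.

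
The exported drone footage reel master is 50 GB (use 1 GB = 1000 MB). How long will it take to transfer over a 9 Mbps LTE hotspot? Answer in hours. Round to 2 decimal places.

12.35 hours

File: 50 GB = 400000.0 Mb.
At 9 Mbps: 400000.0 / 9 = 44444.4 s ≈ 12.3 hours.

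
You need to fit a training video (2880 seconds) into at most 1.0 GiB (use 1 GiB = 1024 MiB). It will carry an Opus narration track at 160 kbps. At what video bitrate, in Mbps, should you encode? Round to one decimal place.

2.8 Mbps

Budget: 1.0 GiB = 8589.9 Mb.
Total bitrate budget: 8589.9 Mb / 2880 s = 2.983 Mbps.
Audio: 160 kbps = 0.160 Mbps.
Video: 2.983 − 0.160 = 2.823 Mbps.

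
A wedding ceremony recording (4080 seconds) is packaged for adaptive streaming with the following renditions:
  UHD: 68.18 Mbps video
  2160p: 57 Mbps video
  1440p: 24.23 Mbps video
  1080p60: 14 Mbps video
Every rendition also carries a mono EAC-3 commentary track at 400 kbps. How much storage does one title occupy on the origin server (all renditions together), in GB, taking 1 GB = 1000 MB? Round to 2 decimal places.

Audio: 400 kbps = 0.400 Mbps.
Sum of rendition bitrates: (68.18+0.400) + (57+0.400) + (24.23+0.400) + (14+0.400) = 165.010 Mbps.
× 4080 s = 673,241 Mb = 84,155 MB = 84.16 GB.

84.16 GB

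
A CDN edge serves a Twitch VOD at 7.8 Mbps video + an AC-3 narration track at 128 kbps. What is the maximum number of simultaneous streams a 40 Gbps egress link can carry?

5045

Audio: 128 kbps = 0.128 Mbps.
Per-viewer media rate: 7.928 Mbps.
40 Gbps = 40,000 Mbps; 40,000 / 7.928 = 5045.41 → 5045 viewers.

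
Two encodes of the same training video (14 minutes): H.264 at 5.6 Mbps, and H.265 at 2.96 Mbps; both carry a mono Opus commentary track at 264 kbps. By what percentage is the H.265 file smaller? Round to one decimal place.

45.0%

14 min = 840 s
Audio: 264 kbps = 0.264 Mbps.
H.264: 5.864 Mbps × 840 s = 4925.8 Mb = 0.573 GiB.
H.265: 3.224 Mbps × 840 s = 2708.2 Mb = 0.315 GiB.
Reduction: (1 − 0.315/0.573) × 100 = 45.02%.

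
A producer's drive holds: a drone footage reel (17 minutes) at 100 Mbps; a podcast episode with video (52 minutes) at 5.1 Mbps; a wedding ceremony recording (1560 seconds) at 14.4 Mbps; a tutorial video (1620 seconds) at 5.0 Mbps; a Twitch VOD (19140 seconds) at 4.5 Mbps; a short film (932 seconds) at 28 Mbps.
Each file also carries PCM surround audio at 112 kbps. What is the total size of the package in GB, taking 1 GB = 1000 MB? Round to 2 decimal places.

Audio: 112 kbps = 0.112 Mbps.
drone footage reel: 100.112 Mbps × 1020 s = 102114.2 Mb
podcast episode with video: 5.212 Mbps × 3120 s = 16261.4 Mb
wedding ceremony recording: 14.512 Mbps × 1560 s = 22638.7 Mb
tutorial video: 5.112 Mbps × 1620 s = 8281.4 Mb
Twitch VOD: 4.612 Mbps × 19140 s = 88273.7 Mb
short film: 28.112 Mbps × 932 s = 26200.4 Mb
Total: 263769.9 Mb = 32971.2 MB.
= 32.97 GB.

32.97 GB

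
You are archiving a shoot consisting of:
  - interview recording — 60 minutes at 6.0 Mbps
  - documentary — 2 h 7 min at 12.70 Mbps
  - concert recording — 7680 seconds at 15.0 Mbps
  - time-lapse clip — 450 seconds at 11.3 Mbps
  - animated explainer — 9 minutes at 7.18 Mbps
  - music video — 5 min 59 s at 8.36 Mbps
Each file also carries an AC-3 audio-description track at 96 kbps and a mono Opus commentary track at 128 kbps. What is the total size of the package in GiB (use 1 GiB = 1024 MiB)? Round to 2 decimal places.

Audio total: 96 + 128 = 224 kbps = 0.224 Mbps.
interview recording: 6.224 Mbps × 3600 s = 22406.4 Mb
documentary: 12.924 Mbps × 7620 s = 98480.9 Mb
concert recording: 15.224 Mbps × 7680 s = 116920.3 Mb
time-lapse clip: 11.524 Mbps × 450 s = 5185.8 Mb
animated explainer: 7.404 Mbps × 540 s = 3998.2 Mb
music video: 8.584 Mbps × 359 s = 3081.7 Mb
Total: 250073.2 Mb = 31259.2 MB.
= 29.11 GiB.

29.11 GiB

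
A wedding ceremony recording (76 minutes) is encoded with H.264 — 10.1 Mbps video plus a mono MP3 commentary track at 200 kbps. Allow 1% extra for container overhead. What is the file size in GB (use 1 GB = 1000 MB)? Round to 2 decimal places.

76 min = 4560 s
Audio: 200 kbps = 0.200 Mbps.
Total bitrate: 10.1 + 0.200 = 10.300 Mbps.
Stream data: 10.300 Mbps × 4560 s = 46968.0 Mb.
With 1% container overhead: ×1.01.
47,438 Mb ÷ 8 = 5,930 MB → 5.930 GB.

5.93 GB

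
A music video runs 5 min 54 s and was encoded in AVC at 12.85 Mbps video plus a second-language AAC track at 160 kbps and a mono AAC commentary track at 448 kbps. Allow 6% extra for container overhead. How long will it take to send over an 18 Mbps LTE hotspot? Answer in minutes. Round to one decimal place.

4.7 minutes

5 min 54 s = 354 s
Audio total: 160 + 448 = 608 kbps = 0.608 Mbps.
Total bitrate: 13.458 Mbps.
File: 13.458 Mbps × 354 s = 4764.1 Mb.
With 6% container overhead: ×1.06. → 5050.0 Mb.
At 18 Mbps: 5050.0 / 18 = 280.6 s ≈ 4.68 minutes.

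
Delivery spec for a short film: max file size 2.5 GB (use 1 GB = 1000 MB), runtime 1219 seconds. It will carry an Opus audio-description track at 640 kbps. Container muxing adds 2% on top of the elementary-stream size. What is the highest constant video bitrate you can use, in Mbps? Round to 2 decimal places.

15.45 Mbps

Budget: 2.5 GB = 20000.0 Mb.
Stream payload after overhead: 20000.0 / 1.02 = 19607.8 Mb.
Total bitrate budget: 19607.8 Mb / 1219 s = 16.085 Mbps.
Audio: 640 kbps = 0.640 Mbps.
Video: 16.085 − 0.640 = 15.445 Mbps.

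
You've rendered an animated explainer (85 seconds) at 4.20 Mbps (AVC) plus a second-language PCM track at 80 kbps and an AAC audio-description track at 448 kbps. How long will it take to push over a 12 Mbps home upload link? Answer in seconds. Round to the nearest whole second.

33 seconds

Audio total: 80 + 448 = 528 kbps = 0.528 Mbps.
Total bitrate: 4.728 Mbps.
File: 4.728 Mbps × 85 s = 401.9 Mb.
At 12 Mbps: 401.9 / 12 = 33.5 s ≈ 33.5 seconds.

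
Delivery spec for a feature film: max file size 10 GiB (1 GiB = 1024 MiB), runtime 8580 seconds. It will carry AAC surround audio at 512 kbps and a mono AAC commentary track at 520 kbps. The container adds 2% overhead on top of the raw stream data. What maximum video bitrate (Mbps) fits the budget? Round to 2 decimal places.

8.78 Mbps

Budget: 10 GiB = 85899.3 Mb.
Stream payload after overhead: 85899.3 / 1.02 = 84215.0 Mb.
Total bitrate budget: 84215.0 Mb / 8580 s = 9.815 Mbps.
Audio total: 512 + 520 = 1032 kbps = 1.032 Mbps.
Video: 9.815 − 1.032 = 8.783 Mbps.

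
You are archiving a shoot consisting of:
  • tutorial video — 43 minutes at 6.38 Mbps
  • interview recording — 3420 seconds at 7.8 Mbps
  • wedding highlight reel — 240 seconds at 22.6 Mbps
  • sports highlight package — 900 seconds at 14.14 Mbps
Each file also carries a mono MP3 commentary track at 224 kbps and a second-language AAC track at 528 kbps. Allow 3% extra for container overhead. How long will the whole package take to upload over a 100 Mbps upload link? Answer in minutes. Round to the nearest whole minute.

Audio total: 224 + 528 = 752 kbps = 0.752 Mbps.
tutorial video: 7.132 Mbps × 2580 s × 1.03 = 18952.6 Mb
interview recording: 8.552 Mbps × 3420 s × 1.03 = 30125.3 Mb
wedding highlight reel: 23.352 Mbps × 240 s × 1.03 = 5772.6 Mb
sports highlight package: 14.892 Mbps × 900 s × 1.03 = 13804.9 Mb
Total: 68655.4 Mb = 8581.9 MB.
At 100 Mbps: 68655.4 / 100 = 687 s ≈ 11.4 minutes.

11 minutes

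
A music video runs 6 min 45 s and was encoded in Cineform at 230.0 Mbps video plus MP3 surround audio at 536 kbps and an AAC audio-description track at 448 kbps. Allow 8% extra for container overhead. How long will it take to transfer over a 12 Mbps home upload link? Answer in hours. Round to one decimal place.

2.3 hours

6 min 45 s = 405 s
Audio total: 536 + 448 = 984 kbps = 0.984 Mbps.
Total bitrate: 230.984 Mbps.
File: 230.984 Mbps × 405 s = 93548.5 Mb.
With 8% container overhead: ×1.08. → 101032.4 Mb.
At 12 Mbps: 101032.4 / 12 = 8419.4 s ≈ 2.34 hours.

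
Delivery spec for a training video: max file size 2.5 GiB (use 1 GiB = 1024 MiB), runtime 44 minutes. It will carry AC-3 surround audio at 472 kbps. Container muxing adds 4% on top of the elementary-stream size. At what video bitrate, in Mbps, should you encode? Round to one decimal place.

7.3 Mbps

Budget: 2.5 GiB = 21474.8 Mb.
Stream payload after overhead: 21474.8 / 1.04 = 20648.9 Mb.
44 min = 2640 s
Total bitrate budget: 20648.9 Mb / 2640 s = 7.822 Mbps.
Audio: 472 kbps = 0.472 Mbps.
Video: 7.822 − 0.472 = 7.350 Mbps.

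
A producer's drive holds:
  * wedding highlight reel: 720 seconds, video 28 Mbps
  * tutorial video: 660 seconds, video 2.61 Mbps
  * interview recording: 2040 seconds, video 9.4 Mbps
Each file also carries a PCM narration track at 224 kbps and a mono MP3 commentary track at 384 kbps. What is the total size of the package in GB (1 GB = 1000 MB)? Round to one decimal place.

Audio total: 224 + 384 = 608 kbps = 0.608 Mbps.
wedding highlight reel: 28.608 Mbps × 720 s = 20597.8 Mb
tutorial video: 3.218 Mbps × 660 s = 2123.9 Mb
interview recording: 10.008 Mbps × 2040 s = 20416.3 Mb
Total: 43138.0 Mb = 5392.2 MB.
= 5.392 GB.

5.4 GB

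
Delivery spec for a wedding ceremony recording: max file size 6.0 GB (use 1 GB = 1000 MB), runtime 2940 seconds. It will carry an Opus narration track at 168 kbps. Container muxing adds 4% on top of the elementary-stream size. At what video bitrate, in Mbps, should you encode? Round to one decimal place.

15.5 Mbps

Budget: 6.0 GB = 48000.0 Mb.
Stream payload after overhead: 48000.0 / 1.04 = 46153.8 Mb.
Total bitrate budget: 46153.8 Mb / 2940 s = 15.699 Mbps.
Audio: 168 kbps = 0.168 Mbps.
Video: 15.699 − 0.168 = 15.531 Mbps.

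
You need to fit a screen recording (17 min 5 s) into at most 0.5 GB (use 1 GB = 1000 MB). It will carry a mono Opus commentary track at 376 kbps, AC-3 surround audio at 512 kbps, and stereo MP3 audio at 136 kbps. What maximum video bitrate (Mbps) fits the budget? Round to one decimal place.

2.9 Mbps

Budget: 0.5 GB = 4000.0 Mb.
17 min 5 s = 1025 s
Total bitrate budget: 4000.0 Mb / 1025 s = 3.902 Mbps.
Audio total: 376 + 512 + 136 = 1024 kbps = 1.024 Mbps.
Video: 3.902 − 1.024 = 2.878 Mbps.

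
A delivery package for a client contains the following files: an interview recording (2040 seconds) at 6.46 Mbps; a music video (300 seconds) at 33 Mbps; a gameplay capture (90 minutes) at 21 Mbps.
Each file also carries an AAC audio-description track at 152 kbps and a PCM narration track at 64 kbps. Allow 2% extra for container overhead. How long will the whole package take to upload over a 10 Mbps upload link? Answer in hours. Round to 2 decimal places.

Audio total: 152 + 64 = 216 kbps = 0.216 Mbps.
interview recording: 6.676 Mbps × 2040 s × 1.02 = 13891.4 Mb
music video: 33.216 Mbps × 300 s × 1.02 = 10164.1 Mb
gameplay capture: 21.216 Mbps × 5400 s × 1.02 = 116857.7 Mb
Total: 140913.2 Mb = 17614.2 MB.
At 10 Mbps: 140913.2 / 10 = 14091 s ≈ 3.91 hours.

3.91 hours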